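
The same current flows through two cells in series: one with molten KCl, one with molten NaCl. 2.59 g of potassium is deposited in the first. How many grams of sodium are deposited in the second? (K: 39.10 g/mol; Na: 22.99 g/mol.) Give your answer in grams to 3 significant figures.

n(K) = 2.59 / 39.10 = 0.06624 mol
K⁺ + e⁻ → K, so n(e⁻) = 0.06624 mol
Same current for the same time ⇒ same n(e⁻) = 0.06624 mol in both cells.
Na⁺ + e⁻ → Na, so n(Na) = 0.06624 mol
m(Na) = 0.06624 × 22.99 = 1.52 g

1.52 g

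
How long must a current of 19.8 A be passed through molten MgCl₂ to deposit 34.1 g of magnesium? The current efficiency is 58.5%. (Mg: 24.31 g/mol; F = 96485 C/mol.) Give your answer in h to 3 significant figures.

6.49 h

n(Mg) = 34.1 / 24.31 = 1.403 mol
Mg²⁺ + 2e⁻ → Mg, so n(e⁻) = 2 × 1.403 = 2.806 mol
Q = 2.806 × 96485 / 0.585 = 4.628×10^5 C
t = Q / I = 4.628×10^5 / 19.8 = 23370 s = 6.49 h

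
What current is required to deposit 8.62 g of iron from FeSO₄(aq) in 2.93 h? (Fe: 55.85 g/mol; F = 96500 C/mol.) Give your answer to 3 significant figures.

n(Fe) = 8.62 / 55.85 = 0.1543 mol
Fe²⁺ + 2e⁻ → Fe, so n(e⁻) = 2 × 0.1543 = 0.3086 mol
Q = 0.3086 × 96500 = 29780 C
I = Q / t = 29780 / 10548 s = 2.82 A

2.82 A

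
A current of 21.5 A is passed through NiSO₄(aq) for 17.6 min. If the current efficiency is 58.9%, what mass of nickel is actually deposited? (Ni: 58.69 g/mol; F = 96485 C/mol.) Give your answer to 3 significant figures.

4.07 g

Q = 21.5 × 1056 = 22700 C
n(e⁻) = 22700 / 96485 = 0.2353 mol
Ni²⁺ + 2e⁻ → Ni, so theoretical m(Ni) = 0.1177 × 58.69 = 6.908 g
Actual mass = 58.9% × 6.908 = 4.07 g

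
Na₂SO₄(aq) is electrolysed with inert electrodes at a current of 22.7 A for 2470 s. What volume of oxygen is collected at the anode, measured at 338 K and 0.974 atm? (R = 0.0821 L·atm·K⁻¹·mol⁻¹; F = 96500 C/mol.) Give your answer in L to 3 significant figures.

Charge passed = 22.7 × 2470 = 56070 C
n(e⁻) = Q/F = 56070/96500 = 0.5810 mol
2H₂O → O₂ + 4H⁺ + 4e⁻, so n(O₂) = 0.5810 / 4 = 0.1453 mol
V = nRT/P = 0.1453 × 0.0821 × 338 / 0.974 = 4.140 L

4.14 L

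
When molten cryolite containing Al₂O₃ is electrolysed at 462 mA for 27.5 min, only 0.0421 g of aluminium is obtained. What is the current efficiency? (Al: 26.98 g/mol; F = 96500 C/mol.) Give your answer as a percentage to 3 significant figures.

Q = 0.462 × 1650 = 762.3 C
n(e⁻) = 762.3 / 96500 = 0.007899 mol
Al³⁺ + 3e⁻ → Al, so theoretical n(Al) = 0.002633 mol → 0.07104 g
Efficiency = 0.0421 / 0.07104 = 0.5926 = 59.3%

59.3%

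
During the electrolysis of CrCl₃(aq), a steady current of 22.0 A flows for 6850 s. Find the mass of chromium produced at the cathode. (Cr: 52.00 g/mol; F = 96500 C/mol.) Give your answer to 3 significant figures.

Charge passed = 22.0 × 6850 = 1.507×10^5 C
n(e⁻) = Q/F = 1.507×10^5/96500 = 1.562 mol
Cr³⁺ + 3e⁻ → Cr, so n(Cr) = 1.562 / 3 = 0.5207 mol
m = 0.5207 × 52.00 = 27.1 g

27.1 g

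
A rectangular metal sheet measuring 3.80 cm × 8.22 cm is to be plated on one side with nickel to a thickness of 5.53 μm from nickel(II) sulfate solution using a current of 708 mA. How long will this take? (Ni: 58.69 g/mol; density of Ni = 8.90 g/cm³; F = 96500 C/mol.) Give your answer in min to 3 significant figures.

11.9 min

Plated area = 3.80 × 8.22 = 31.24 cm²
Volume = 31.24 × 5.53×10⁻⁴ cm = 0.01728 cm³
m(Ni) = 0.01728 × 8.90 = 0.1538 g
n(Ni) = 0.1538 / 58.69 = 0.002621 mol; n(e⁻) = 2 × 0.002621 = 0.005242 mol
Q = 0.005242 × 96500 = 505.9 C
t = 505.9 / 0.708 = 714.5 s = 11.9 min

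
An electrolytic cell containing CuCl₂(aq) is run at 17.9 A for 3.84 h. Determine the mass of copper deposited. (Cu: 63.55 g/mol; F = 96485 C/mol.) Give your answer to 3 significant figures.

Q = 17.9 A × 13824 s = 2.474×10^5 C
Moles of electrons = 2.474×10^5 / 96485 = 2.564 mol
Cu²⁺ + 2e⁻ → Cu, so n(Cu) = 2.564 / 2 = 1.282 mol
m = 1.282 × 63.55 = 81.5 g

81.5 g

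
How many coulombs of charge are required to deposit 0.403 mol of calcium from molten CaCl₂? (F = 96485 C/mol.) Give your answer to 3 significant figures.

Ca²⁺ + 2e⁻ → Ca, so n(e⁻) = 2 × 0.403 = 0.8060 mol
Q = 0.8060 × 96485 = 77770 C

77800 C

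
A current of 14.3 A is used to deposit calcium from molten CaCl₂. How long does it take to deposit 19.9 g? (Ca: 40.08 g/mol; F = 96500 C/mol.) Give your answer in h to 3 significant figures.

1.86 h

n(Ca) = 19.9 / 40.08 = 0.4965 mol
Ca²⁺ + 2e⁻ → Ca, so n(e⁻) = 2 × 0.4965 = 0.9930 mol
Q = 0.9930 × 96500 = 95820 C
t = Q / I = 95820 / 14.3 = 6701 s = 1.86 h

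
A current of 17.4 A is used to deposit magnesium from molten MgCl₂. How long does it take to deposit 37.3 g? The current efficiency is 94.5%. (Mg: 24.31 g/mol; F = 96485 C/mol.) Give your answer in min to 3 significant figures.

n(Mg) = 37.3 / 24.31 = 1.534 mol
Mg²⁺ + 2e⁻ → Mg, so n(e⁻) = 2 × 1.534 = 3.068 mol
Q = 3.068 × 96485 / 0.945 = 3.132×10^5 C
t = Q / I = 3.132×10^5 / 17.4 = 18000 s = 300 min

300 min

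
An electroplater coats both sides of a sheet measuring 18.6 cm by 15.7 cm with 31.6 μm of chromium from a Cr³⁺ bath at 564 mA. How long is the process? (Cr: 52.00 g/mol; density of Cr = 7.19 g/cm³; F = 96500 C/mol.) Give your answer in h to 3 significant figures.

Plated area = 2 × 18.6 × 15.7 = 584.0 cm²
Volume = 584.0 × 31.6×10⁻⁴ cm = 1.845 cm³
m(Cr) = 1.845 × 7.19 = 13.27 g
n(Cr) = 13.27 / 52.00 = 0.2552 mol; n(e⁻) = 3 × 0.2552 = 0.7656 mol
Q = 0.7656 × 96500 = 73880 C
t = 73880 / 0.564 = 1.310×10^5 s = 36.4 h

36.4 h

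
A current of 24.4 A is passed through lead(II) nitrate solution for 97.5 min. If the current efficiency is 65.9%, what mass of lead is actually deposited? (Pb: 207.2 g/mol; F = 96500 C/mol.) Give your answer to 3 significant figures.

Q = 24.4 × 5850 = 1.427×10^5 C
n(e⁻) = 1.427×10^5 / 96500 = 1.479 mol
Pb²⁺ + 2e⁻ → Pb, so theoretical m(Pb) = 0.7395 × 207.2 = 153.2 g
Actual mass = 65.9% × 153.2 = 101 g

101 g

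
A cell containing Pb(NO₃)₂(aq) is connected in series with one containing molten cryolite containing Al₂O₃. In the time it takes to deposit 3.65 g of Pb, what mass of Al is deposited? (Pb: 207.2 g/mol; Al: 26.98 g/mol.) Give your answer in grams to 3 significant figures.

n(Pb) = 3.65 / 207.2 = 0.01762 mol
Pb²⁺ + 2e⁻ → Pb, so n(e⁻) = 2 × 0.01762 = 0.03524 mol
Since the cells are in series, n(e⁻) in the Al cell is also 0.03524 mol.
Al³⁺ + 3e⁻ → Al, so n(Al) = 0.03524 / 3 = 0.01175 mol
m(Al) = 0.01175 × 26.98 = 0.317 g

0.317 g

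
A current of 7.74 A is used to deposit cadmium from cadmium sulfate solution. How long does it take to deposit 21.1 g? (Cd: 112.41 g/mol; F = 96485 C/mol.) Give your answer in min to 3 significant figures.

78.0 min

n(Cd) = 21.1 / 112.41 = 0.1877 mol
Cd²⁺ + 2e⁻ → Cd, so n(e⁻) = 2 × 0.1877 = 0.3754 mol
Q = 0.3754 × 96485 = 36220 C
t = Q / I = 36220 / 7.74 = 4680 s = 78.0 min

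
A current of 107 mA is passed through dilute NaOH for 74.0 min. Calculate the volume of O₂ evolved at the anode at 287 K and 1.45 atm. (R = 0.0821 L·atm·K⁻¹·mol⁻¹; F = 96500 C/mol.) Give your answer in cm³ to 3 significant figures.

20.0 cm³

Q = 0.107 A × 4440 s = 475.1 C
Moles of electrons = 475.1 / 96500 = 0.004923 mol
2H₂O → O₂ + 4H⁺ + 4e⁻, so n(O₂) = 0.004923 / 4 = 0.001231 mol
V = nRT/P = 0.001231 × 0.0821 × 287 / 1.45 = 0.02000 L
= 20.0 cm³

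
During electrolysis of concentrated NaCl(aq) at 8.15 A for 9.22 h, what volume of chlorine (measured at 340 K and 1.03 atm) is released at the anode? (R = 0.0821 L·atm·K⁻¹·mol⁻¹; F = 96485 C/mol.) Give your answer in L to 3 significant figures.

Charge passed = 8.15 × 33192 = 2.705×10^5 C
n(e⁻) = Q/F = 2.705×10^5/96485 = 2.804 mol
2Cl⁻ → Cl₂ + 2e⁻, so n(Cl₂) = 2.804 / 2 = 1.402 mol
V = nRT/P = 1.402 × 0.0821 × 340 / 1.03 = 38.00 L

38.0 L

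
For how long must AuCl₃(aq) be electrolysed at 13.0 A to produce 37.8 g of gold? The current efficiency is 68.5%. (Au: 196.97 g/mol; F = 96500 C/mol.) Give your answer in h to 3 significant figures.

n(Au) = 37.8 / 196.97 = 0.1919 mol
Au³⁺ + 3e⁻ → Au, so n(e⁻) = 3 × 0.1919 = 0.5757 mol
Q = 0.5757 × 96500 / 0.685 = 81100 C
t = Q / I = 81100 / 13.0 = 6238 s = 1.73 h

1.73 h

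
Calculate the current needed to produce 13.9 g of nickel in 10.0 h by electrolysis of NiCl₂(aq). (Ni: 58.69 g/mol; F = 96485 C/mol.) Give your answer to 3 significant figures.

n(Ni) = 13.9 / 58.69 = 0.2368 mol
Ni²⁺ + 2e⁻ → Ni, so n(e⁻) = 2 × 0.2368 = 0.4736 mol
Q = 0.4736 × 96485 = 45700 C
I = Q / t = 45700 / 36000 s = 1.27 A

1.27 A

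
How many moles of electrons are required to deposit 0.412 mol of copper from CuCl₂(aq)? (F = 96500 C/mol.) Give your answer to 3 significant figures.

0.824 mol

Cu²⁺ + 2e⁻ → Cu, so n(e⁻) = 2 × 0.412 = 0.8240 mol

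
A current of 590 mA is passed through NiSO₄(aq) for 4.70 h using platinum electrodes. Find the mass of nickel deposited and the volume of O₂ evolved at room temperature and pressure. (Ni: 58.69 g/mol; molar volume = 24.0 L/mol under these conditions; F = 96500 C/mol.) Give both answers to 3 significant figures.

3.04 g Ni; 0.621 L O₂

Q = 0.590 × 16920 = 9983 C; n(e⁻) = 9983 / 96500 = 0.1035 mol
Cathode: Ni²⁺ + 2e⁻ → Ni → n(Ni) = 0.1035/2 = 0.05175 mol → 3.04 g
Anode: 2H₂O → O₂ + 4H⁺ + 4e⁻ → n(O₂) = 0.1035/4 = 0.02588 mol → 0.621 L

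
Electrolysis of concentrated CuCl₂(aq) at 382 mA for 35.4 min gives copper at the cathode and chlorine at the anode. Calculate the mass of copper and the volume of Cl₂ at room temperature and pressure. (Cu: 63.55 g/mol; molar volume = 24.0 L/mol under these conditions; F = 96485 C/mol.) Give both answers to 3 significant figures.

Q = 0.382 × 2124 = 811.4 C; n(e⁻) = 811.4 / 96485 = 0.008410 mol
Cathode: Cu²⁺ + 2e⁻ → Cu → n(Cu) = 0.008410/2 = 0.004205 mol → 0.267 g
Anode: 2Cl⁻ → Cl₂ + 2e⁻ → n(Cl₂) = 0.008410/2 = 0.004205 mol → 0.101 L

0.267 g Cu; 0.101 L Cl₂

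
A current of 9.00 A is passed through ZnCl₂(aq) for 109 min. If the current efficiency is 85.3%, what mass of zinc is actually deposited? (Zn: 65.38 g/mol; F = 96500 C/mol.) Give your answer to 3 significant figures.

Q = 9.00 × 6540 = 58860 C
n(e⁻) = 58860 / 96500 = 0.6099 mol
Zn²⁺ + 2e⁻ → Zn, so theoretical m(Zn) = 0.3050 × 65.38 = 19.94 g
Actual mass = 85.3% × 19.94 = 17.0 g

17.0 g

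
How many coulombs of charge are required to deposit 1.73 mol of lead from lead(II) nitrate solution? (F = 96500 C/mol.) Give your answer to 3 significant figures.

Pb²⁺ + 2e⁻ → Pb, so n(e⁻) = 2 × 1.73 = 3.460 mol
Q = 3.460 × 96500 = 3.339×10^5 C

3.34×10^5 C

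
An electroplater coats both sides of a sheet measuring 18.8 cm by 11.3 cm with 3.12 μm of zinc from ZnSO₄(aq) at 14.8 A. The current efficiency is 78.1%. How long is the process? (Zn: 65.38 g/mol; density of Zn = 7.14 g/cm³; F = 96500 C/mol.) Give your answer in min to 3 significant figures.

4.03 min

Plated area = 2 × 18.8 × 11.3 = 424.9 cm²
Volume = 424.9 × 3.12×10⁻⁴ cm = 0.1326 cm³
m(Zn) = 0.1326 × 7.14 = 0.9468 g
n(Zn) = 0.9468 / 65.38 = 0.01448 mol; n(e⁻) = 2 × 0.01448 = 0.02896 mol
Q = 0.02896 × 96500 / 0.781 = 3578 C
t = 3578 / 14.8 = 241.8 s = 4.03 min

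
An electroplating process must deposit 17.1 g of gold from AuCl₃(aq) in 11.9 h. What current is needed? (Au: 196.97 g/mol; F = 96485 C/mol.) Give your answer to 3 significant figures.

n(Au) = 17.1 / 196.97 = 0.08682 mol
Au³⁺ + 3e⁻ → Au, so n(e⁻) = 3 × 0.08682 = 0.2605 mol
Q = 0.2605 × 96485 = 25130 C
I = Q / t = 25130 / 42840 s = 0.587 A

0.587 A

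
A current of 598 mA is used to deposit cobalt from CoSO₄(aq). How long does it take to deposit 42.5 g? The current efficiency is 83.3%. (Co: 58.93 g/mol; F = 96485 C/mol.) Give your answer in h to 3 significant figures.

n(Co) = 42.5 / 58.93 = 0.7212 mol
Co²⁺ + 2e⁻ → Co, so n(e⁻) = 2 × 0.7212 = 1.442 mol
Q = 1.442 × 96485 / 0.833 = 1.670×10^5 C
t = Q / I = 1.670×10^5 / 0.598 = 2.793×10^5 s = 77.6 h

77.6 h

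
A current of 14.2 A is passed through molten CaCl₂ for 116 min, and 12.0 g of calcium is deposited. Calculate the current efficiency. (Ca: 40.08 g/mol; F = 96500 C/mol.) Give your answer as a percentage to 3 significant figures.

Q = 14.2 × 6960 = 98830 C
n(e⁻) = 98830 / 96500 = 1.024 mol
Ca²⁺ + 2e⁻ → Ca, so theoretical n(Ca) = 0.5120 mol → 20.52 g
Efficiency = 12.0 / 20.52 = 0.5848 = 58.5%

58.5%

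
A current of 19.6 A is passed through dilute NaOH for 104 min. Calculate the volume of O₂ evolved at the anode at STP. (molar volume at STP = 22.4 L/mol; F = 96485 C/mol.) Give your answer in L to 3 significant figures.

Charge passed = 19.6 × 6240 = 1.223×10^5 C
n(e⁻) = 1.223×10^5 / 96485 = 1.268 mol
2H₂O → O₂ + 4H⁺ + 4e⁻, so n(O₂) = 1.268 / 4 = 0.3170 mol
V = 0.3170 × 22.4 = 7.101 L

7.10 L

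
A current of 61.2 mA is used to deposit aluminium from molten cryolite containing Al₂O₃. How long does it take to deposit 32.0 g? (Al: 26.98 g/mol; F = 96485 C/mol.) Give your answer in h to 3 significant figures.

n(Al) = 32.0 / 26.98 = 1.186 mol
Al³⁺ + 3e⁻ → Al, so n(e⁻) = 3 × 1.186 = 3.558 mol
Q = 3.558 × 96485 = 3.433×10^5 C
t = Q / I = 3.433×10^5 / 0.0612 = 5.609×10^6 s = 1560 h

1560 h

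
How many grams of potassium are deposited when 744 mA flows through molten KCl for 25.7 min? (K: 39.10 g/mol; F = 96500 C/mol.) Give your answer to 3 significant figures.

0.465 g

Q = It = 0.744 × 1542 = 1147 C
Moles of electrons = 1147 / 96500 = 0.01189 mol
K⁺ + e⁻ → K, so n(K) = 0.01189 mol
m = 0.01189 × 39.10 = 0.465 g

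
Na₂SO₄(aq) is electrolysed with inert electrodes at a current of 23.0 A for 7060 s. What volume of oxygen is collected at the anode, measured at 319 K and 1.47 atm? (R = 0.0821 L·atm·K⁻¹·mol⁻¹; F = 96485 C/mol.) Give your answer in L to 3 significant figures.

7.50 L

Charge passed = 23.0 × 7060 = 1.624×10^5 C
n(e⁻) = 1.624×10^5 / 96485 = 1.683 mol
2H₂O → O₂ + 4H⁺ + 4e⁻, so n(O₂) = 1.683 / 4 = 0.4208 mol
V = nRT/P = 0.4208 × 0.0821 × 319 / 1.47 = 7.497 L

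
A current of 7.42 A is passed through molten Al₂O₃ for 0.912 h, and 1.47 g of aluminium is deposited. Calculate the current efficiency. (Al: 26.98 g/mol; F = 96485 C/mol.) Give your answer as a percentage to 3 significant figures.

64.7%

Q = 7.42 × 3283.2 = 24360 C
n(e⁻) = 24360 / 96485 = 0.2525 mol
Al³⁺ + 3e⁻ → Al, so theoretical n(Al) = 0.08417 mol → 2.271 g
Efficiency = 1.47 / 2.271 = 0.6473 = 64.7%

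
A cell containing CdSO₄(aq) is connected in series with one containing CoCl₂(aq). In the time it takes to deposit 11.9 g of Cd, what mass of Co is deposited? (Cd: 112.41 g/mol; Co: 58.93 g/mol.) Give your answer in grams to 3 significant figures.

6.24 g

n(Cd) = 11.9 / 112.41 = 0.1059 mol
Cd²⁺ + 2e⁻ → Cd, so n(e⁻) = 2 × 0.1059 = 0.2118 mol
Same current for the same time ⇒ same n(e⁻) = 0.2118 mol in both cells.
Co²⁺ + 2e⁻ → Co, so n(Co) = 0.2118 / 2 = 0.1059 mol
m(Co) = 0.1059 × 58.93 = 6.24 g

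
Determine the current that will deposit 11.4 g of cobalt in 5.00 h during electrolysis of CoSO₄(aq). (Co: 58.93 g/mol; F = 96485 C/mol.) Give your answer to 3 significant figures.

n(Co) = 11.4 / 58.93 = 0.1934 mol
Co²⁺ + 2e⁻ → Co, so n(e⁻) = 2 × 0.1934 = 0.3868 mol
Q = 0.3868 × 96485 = 37320 C
I = Q / t = 37320 / 18000 s = 2.07 A

2.07 A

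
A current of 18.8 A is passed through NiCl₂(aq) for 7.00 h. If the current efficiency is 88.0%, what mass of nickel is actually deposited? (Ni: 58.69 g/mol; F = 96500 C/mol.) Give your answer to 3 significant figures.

Q = 18.8 × 25200 = 4.738×10^5 C
n(e⁻) = 4.738×10^5 / 96500 = 4.910 mol
Ni²⁺ + 2e⁻ → Ni, so theoretical m(Ni) = 2.455 × 58.69 = 144.1 g
Actual mass = 88.0% × 144.1 = 127 g

127 g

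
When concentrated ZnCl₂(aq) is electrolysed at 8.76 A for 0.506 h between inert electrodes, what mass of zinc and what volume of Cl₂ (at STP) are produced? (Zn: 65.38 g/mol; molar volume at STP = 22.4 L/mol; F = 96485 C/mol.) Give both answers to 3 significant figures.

Q = 8.76 × 1821.6 = 15960 C; n(e⁻) = 15960 / 96485 = 0.1654 mol
Cathode: Zn²⁺ + 2e⁻ → Zn → n(Zn) = 0.1654/2 = 0.08270 mol → 5.41 g
Anode: 2Cl⁻ → Cl₂ + 2e⁻ → n(Cl₂) = 0.1654/2 = 0.08270 mol → 1.85 L

5.41 g Zn; 1.85 L Cl₂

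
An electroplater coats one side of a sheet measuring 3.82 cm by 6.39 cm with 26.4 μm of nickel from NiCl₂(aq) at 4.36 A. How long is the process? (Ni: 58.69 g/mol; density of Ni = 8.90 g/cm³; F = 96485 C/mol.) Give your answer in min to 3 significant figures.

Plated area = 3.82 × 6.39 = 24.41 cm²
Volume = 24.41 × 26.4×10⁻⁴ cm = 0.06444 cm³
m(Ni) = 0.06444 × 8.90 = 0.5735 g
n(Ni) = 0.5735 / 58.69 = 0.009772 mol; n(e⁻) = 2 × 0.009772 = 0.01954 mol
Q = 0.01954 × 96485 = 1885 C
t = 1885 / 4.36 = 432.3 s = 7.21 min

7.21 min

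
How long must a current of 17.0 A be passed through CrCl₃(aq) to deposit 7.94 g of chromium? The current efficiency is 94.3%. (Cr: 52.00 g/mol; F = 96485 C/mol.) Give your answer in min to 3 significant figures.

46.0 min

n(Cr) = 7.94 / 52.00 = 0.1527 mol
Cr³⁺ + 3e⁻ → Cr, so n(e⁻) = 3 × 0.1527 = 0.4581 mol
Q = 0.4581 × 96485 / 0.943 = 46870 C
t = Q / I = 46870 / 17.0 = 2757 s = 46.0 min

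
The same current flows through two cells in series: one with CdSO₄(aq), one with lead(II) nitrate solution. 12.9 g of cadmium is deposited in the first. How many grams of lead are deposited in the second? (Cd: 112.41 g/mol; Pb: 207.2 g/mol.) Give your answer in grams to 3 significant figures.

23.8 g

n(Cd) = 12.9 / 112.41 = 0.1148 mol
Cd²⁺ + 2e⁻ → Cd, so n(e⁻) = 2 × 0.1148 = 0.2296 mol
Same current for the same time ⇒ same n(e⁻) = 0.2296 mol in both cells.
Pb²⁺ + 2e⁻ → Pb, so n(Pb) = 0.2296 / 2 = 0.1148 mol
m(Pb) = 0.1148 × 207.2 = 23.8 g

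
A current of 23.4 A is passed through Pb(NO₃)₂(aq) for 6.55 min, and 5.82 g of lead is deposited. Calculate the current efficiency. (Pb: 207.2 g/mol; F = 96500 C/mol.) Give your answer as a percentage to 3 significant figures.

58.9%

Q = 23.4 × 393 = 9196 C
n(e⁻) = 9196 / 96500 = 0.09530 mol
Pb²⁺ + 2e⁻ → Pb, so theoretical n(Pb) = 0.04765 mol → 9.873 g
Efficiency = 5.82 / 9.873 = 0.5895 = 58.9%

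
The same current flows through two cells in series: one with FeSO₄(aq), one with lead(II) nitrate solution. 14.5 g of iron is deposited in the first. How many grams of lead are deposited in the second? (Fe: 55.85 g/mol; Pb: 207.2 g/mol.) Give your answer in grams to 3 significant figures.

n(Fe) = 14.5 / 55.85 = 0.2596 mol
Fe²⁺ + 2e⁻ → Fe, so n(e⁻) = 2 × 0.2596 = 0.5192 mol
Since the cells are in series, n(e⁻) in the Pb cell is also 0.5192 mol.
Pb²⁺ + 2e⁻ → Pb, so n(Pb) = 0.5192 / 2 = 0.2596 mol
m(Pb) = 0.2596 × 207.2 = 53.8 g

53.8 g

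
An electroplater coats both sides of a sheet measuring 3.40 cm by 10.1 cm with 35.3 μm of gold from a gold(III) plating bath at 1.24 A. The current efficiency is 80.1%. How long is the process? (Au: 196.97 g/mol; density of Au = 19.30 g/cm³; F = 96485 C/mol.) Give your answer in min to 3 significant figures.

115 min

Plated area = 2 × 3.40 × 10.1 = 68.68 cm²
Volume = 68.68 × 35.3×10⁻⁴ cm = 0.2424 cm³
m(Au) = 0.2424 × 19.30 = 4.678 g
n(Au) = 4.678 / 196.97 = 0.02375 mol; n(e⁻) = 3 × 0.02375 = 0.07125 mol
Q = 0.07125 × 96485 / 0.801 = 8582 C
t = 8582 / 1.24 = 6921 s = 115 min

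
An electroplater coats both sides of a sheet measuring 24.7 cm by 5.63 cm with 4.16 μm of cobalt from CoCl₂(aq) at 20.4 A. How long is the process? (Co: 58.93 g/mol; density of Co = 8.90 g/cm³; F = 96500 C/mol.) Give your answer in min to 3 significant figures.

Plated area = 2 × 24.7 × 5.63 = 278.1 cm²
Volume = 278.1 × 4.16×10⁻⁴ cm = 0.1157 cm³
m(Co) = 0.1157 × 8.90 = 1.030 g
n(Co) = 1.030 / 58.93 = 0.01748 mol; n(e⁻) = 2 × 0.01748 = 0.03496 mol
Q = 0.03496 × 96500 = 3374 C
t = 3374 / 20.4 = 165.4 s = 2.76 min

2.76 min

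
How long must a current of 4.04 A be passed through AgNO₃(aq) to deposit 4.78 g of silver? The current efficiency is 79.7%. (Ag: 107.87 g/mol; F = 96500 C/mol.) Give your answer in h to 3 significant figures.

0.369 h

n(Ag) = 4.78 / 107.87 = 0.04431 mol
Ag⁺ + e⁻ → Ag, so n(e⁻) = 0.04431 mol
Q = 0.04431 × 96500 / 0.797 = 5365 C
t = Q / I = 5365 / 4.04 = 1328 s = 0.369 h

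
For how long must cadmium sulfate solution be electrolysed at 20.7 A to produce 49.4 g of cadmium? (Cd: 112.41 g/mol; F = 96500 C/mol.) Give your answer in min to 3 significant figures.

68.3 min

n(Cd) = 49.4 / 112.41 = 0.4395 mol
Cd²⁺ + 2e⁻ → Cd, so n(e⁻) = 2 × 0.4395 = 0.8790 mol
Q = 0.8790 × 96500 = 84820 C
t = Q / I = 84820 / 20.7 = 4098 s = 68.3 min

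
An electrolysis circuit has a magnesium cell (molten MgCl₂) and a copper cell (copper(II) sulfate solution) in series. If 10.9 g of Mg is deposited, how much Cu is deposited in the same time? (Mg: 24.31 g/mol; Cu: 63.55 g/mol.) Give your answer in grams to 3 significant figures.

n(Mg) = 10.9 / 24.31 = 0.4484 mol
Mg²⁺ + 2e⁻ → Mg, so n(e⁻) = 2 × 0.4484 = 0.8968 mol
In series, the same 0.8968 mol of electrons flows through the second cell.
Cu²⁺ + 2e⁻ → Cu, so n(Cu) = 0.8968 / 2 = 0.4484 mol
m(Cu) = 0.4484 × 63.55 = 28.5 g

28.5 g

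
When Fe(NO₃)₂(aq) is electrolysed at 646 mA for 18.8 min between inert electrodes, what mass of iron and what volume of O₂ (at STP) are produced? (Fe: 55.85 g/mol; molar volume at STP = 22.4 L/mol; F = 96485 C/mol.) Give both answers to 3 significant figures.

Q = 0.646 × 1128 = 728.7 C; n(e⁻) = 728.7 / 96485 = 0.007552 mol
Cathode: Fe²⁺ + 2e⁻ → Fe → n(Fe) = 0.007552/2 = 0.003776 mol → 0.211 g
Anode: 2H₂O → O₂ + 4H⁺ + 4e⁻ → n(O₂) = 0.007552/4 = 0.001888 mol → 0.0423 L

0.211 g Fe; 0.0423 L O₂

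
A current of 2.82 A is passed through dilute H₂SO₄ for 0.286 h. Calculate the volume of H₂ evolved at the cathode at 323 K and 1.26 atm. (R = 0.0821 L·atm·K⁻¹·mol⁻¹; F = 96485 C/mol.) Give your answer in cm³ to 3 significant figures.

Q = It = 2.82 × 1029.6 = 2903 C
Moles of electrons = 2903 / 96485 = 0.03009 mol
2H⁺ + 2e⁻ → H₂, so n(H₂) = 0.03009 / 2 = 0.01505 mol
V = nRT/P = 0.01505 × 0.0821 × 323 / 1.26 = 0.3167 L
= 317 cm³

317 cm³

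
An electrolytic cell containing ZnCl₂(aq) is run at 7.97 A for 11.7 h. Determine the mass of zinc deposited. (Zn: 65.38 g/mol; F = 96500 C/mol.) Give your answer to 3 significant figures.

Q = 7.97 A × 42120 s = 3.357×10^5 C
n(e⁻) = 3.357×10^5 / 96500 = 3.479 mol
Zn²⁺ + 2e⁻ → Zn, so n(Zn) = 3.479 / 2 = 1.740 mol
m = 1.740 × 65.38 = 114 g

114 g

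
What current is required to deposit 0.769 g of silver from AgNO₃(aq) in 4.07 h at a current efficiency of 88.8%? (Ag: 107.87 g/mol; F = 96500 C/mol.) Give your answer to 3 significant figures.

0.0529 A

n(Ag) = 0.769 / 107.87 = 0.007129 mol
Ag⁺ + e⁻ → Ag, so n(e⁻) = 0.007129 mol
Q = 0.007129 × 96500 / 0.888 = 774.7 C
I = Q / t = 774.7 / 14652 s = 0.0529 A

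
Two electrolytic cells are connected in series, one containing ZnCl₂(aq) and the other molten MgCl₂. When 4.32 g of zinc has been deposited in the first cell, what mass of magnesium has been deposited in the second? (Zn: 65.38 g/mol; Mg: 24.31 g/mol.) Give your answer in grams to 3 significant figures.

1.61 g

n(Zn) = 4.32 / 65.38 = 0.06608 mol
Zn²⁺ + 2e⁻ → Zn, so n(e⁻) = 2 × 0.06608 = 0.1322 mol
Same current for the same time ⇒ same n(e⁻) = 0.1322 mol in both cells.
Mg²⁺ + 2e⁻ → Mg, so n(Mg) = 0.1322 / 2 = 0.06610 mol
m(Mg) = 0.06610 × 24.31 = 1.61 g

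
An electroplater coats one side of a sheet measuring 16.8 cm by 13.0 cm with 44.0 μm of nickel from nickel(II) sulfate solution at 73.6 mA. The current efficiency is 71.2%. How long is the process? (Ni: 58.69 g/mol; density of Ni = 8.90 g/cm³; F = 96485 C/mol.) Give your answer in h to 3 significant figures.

149 h

Plated area = 16.8 × 13.0 = 218.4 cm²
Volume = 218.4 × 44.0×10⁻⁴ cm = 0.9610 cm³
m(Ni) = 0.9610 × 8.90 = 8.553 g
n(Ni) = 8.553 / 58.69 = 0.1457 mol; n(e⁻) = 2 × 0.1457 = 0.2914 mol
Q = 0.2914 × 96485 / 0.712 = 39490 C
t = 39490 / 0.0736 = 5.365×10^5 s = 149 h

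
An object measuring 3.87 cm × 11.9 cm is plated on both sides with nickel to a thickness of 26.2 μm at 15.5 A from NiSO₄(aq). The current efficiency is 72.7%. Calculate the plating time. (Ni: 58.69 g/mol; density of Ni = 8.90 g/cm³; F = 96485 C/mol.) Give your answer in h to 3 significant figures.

Plated area = 2 × 3.87 × 11.9 = 92.11 cm²
Volume = 92.11 × 26.2×10⁻⁴ cm = 0.2413 cm³
m(Ni) = 0.2413 × 8.90 = 2.148 g
n(Ni) = 2.148 / 58.69 = 0.03660 mol; n(e⁻) = 2 × 0.03660 = 0.07320 mol
Q = 0.07320 × 96485 / 0.727 = 9715 C
t = 9715 / 15.5 = 626.8 s = 0.174 h

0.174 h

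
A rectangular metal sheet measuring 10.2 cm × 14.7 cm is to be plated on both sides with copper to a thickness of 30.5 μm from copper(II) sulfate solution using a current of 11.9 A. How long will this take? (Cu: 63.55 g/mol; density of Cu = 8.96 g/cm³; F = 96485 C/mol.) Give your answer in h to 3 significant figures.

0.581 h

Plated area = 2 × 10.2 × 14.7 = 299.9 cm²
Volume = 299.9 × 30.5×10⁻⁴ cm = 0.9147 cm³
m(Cu) = 0.9147 × 8.96 = 8.196 g
n(Cu) = 8.196 / 63.55 = 0.1290 mol; n(e⁻) = 2 × 0.1290 = 0.2580 mol
Q = 0.2580 × 96485 = 24890 C
t = 24890 / 11.9 = 2092 s = 0.581 h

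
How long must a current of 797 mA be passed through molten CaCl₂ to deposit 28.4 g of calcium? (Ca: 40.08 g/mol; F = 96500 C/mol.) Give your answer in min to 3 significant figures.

n(Ca) = 28.4 / 40.08 = 0.7086 mol
Ca²⁺ + 2e⁻ → Ca, so n(e⁻) = 2 × 0.7086 = 1.417 mol
Q = 1.417 × 96500 = 1.367×10^5 C
t = Q / I = 1.367×10^5 / 0.797 = 1.715×10^5 s = 2860 min

2860 min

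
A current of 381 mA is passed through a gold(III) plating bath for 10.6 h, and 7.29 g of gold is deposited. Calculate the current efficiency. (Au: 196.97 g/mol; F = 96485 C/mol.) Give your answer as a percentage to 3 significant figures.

73.7%

Q = 0.381 × 38160 = 14540 C
n(e⁻) = 14540 / 96485 = 0.1507 mol
Au³⁺ + 3e⁻ → Au, so theoretical n(Au) = 0.05023 mol → 9.894 g
Efficiency = 7.29 / 9.894 = 0.7368 = 73.7%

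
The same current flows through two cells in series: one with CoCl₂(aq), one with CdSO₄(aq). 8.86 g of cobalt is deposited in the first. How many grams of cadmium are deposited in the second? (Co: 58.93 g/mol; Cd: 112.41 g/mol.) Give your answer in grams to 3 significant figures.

n(Co) = 8.86 / 58.93 = 0.1503 mol
Co²⁺ + 2e⁻ → Co, so n(e⁻) = 2 × 0.1503 = 0.3006 mol
In series, the same 0.3006 mol of electrons flows through the second cell.
Cd²⁺ + 2e⁻ → Cd, so n(Cd) = 0.3006 / 2 = 0.1503 mol
m(Cd) = 0.1503 × 112.41 = 16.9 g

16.9 g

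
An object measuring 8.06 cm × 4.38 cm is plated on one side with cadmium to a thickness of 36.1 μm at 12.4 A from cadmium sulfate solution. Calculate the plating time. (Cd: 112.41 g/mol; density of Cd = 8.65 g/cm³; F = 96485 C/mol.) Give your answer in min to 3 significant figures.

Plated area = 8.06 × 4.38 = 35.30 cm²
Volume = 35.30 × 36.1×10⁻⁴ cm = 0.1274 cm³
m(Cd) = 0.1274 × 8.65 = 1.102 g
n(Cd) = 1.102 / 112.41 = 0.009803 mol; n(e⁻) = 2 × 0.009803 = 0.01961 mol
Q = 0.01961 × 96485 = 1892 C
t = 1892 / 12.4 = 152.6 s = 2.54 min

2.54 min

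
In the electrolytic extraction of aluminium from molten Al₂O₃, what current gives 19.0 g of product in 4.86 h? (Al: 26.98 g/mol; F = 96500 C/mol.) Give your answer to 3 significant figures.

n(Al) = 19.0 / 26.98 = 0.7042 mol
Al³⁺ + 3e⁻ → Al, so n(e⁻) = 3 × 0.7042 = 2.113 mol
Q = 2.113 × 96500 = 2.039×10^5 C
I = Q / t = 2.039×10^5 / 17496 s = 11.7 A

11.7 A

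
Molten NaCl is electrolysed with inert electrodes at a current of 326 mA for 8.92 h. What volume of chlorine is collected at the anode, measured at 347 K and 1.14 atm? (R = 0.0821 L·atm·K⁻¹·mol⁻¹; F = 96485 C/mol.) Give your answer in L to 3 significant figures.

Charge passed = 0.326 × 32112 = 10470 C
Moles of electrons = 10470 / 96485 = 0.1085 mol
2Cl⁻ → Cl₂ + 2e⁻, so n(Cl₂) = 0.1085 / 2 = 0.05425 mol
V = nRT/P = 0.05425 × 0.0821 × 347 / 1.14 = 1.356 L

1.36 L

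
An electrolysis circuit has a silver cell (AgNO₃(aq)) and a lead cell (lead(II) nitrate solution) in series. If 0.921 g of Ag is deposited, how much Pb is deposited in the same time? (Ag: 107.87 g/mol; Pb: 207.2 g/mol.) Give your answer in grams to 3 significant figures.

0.885 g

n(Ag) = 0.921 / 107.87 = 0.008538 mol
Ag⁺ + e⁻ → Ag, so n(e⁻) = 0.008538 mol
Since the cells are in series, n(e⁻) in the Pb cell is also 0.008538 mol.
Pb²⁺ + 2e⁻ → Pb, so n(Pb) = 0.008538 / 2 = 0.004269 mol
m(Pb) = 0.004269 × 207.2 = 0.885 g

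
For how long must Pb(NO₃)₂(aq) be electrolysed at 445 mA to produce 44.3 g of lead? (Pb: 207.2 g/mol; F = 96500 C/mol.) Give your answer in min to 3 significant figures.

1550 min

n(Pb) = 44.3 / 207.2 = 0.2138 mol
Pb²⁺ + 2e⁻ → Pb, so n(e⁻) = 2 × 0.2138 = 0.4276 mol
Q = 0.4276 × 96500 = 41260 C
t = Q / I = 41260 / 0.445 = 92720 s = 1550 min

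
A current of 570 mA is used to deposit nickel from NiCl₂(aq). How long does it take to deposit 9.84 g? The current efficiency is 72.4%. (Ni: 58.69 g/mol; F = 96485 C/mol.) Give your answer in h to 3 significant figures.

21.8 h

n(Ni) = 9.84 / 58.69 = 0.1677 mol
Ni²⁺ + 2e⁻ → Ni, so n(e⁻) = 2 × 0.1677 = 0.3354 mol
Q = 0.3354 × 96485 / 0.724 = 44700 C
t = Q / I = 44700 / 0.570 = 78420 s = 21.8 h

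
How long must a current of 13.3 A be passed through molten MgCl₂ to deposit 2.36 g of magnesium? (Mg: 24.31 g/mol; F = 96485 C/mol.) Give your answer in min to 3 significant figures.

n(Mg) = 2.36 / 24.31 = 0.09708 mol
Mg²⁺ + 2e⁻ → Mg, so n(e⁻) = 2 × 0.09708 = 0.1942 mol
Q = 0.1942 × 96485 = 18740 C
t = Q / I = 18740 / 13.3 = 1409 s = 23.5 min

23.5 min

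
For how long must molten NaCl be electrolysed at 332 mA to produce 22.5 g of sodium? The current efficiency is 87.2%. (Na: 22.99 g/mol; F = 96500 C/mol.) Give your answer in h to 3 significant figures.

n(Na) = 22.5 / 22.99 = 0.9787 mol
Na⁺ + e⁻ → Na, so n(e⁻) = 0.9787 mol
Q = 0.9787 × 96500 / 0.872 = 1.083×10^5 C
t = Q / I = 1.083×10^5 / 0.332 = 3.262×10^5 s = 90.6 h

90.6 h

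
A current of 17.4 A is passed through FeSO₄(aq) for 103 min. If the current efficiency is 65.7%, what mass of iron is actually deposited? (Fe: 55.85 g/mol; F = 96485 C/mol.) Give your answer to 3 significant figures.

Q = 17.4 × 6180 = 1.075×10^5 C
n(e⁻) = 1.075×10^5 / 96485 = 1.114 mol
Fe²⁺ + 2e⁻ → Fe, so theoretical m(Fe) = 0.5570 × 55.85 = 31.11 g
Actual mass = 65.7% × 31.11 = 20.4 g

20.4 g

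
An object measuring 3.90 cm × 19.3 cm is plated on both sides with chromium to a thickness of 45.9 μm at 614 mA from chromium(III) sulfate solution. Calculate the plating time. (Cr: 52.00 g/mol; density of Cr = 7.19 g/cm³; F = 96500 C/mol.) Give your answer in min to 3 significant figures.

751 min

Plated area = 2 × 3.90 × 19.3 = 150.5 cm²
Volume = 150.5 × 45.9×10⁻⁴ cm = 0.6908 cm³
m(Cr) = 0.6908 × 7.19 = 4.967 g
n(Cr) = 4.967 / 52.00 = 0.09552 mol; n(e⁻) = 3 × 0.09552 = 0.2866 mol
Q = 0.2866 × 96500 = 27660 C
t = 27660 / 0.614 = 45050 s = 751 min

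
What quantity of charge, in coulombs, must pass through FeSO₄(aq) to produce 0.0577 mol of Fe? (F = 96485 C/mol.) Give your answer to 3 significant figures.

11100 C

Fe²⁺ + 2e⁻ → Fe, so n(e⁻) = 2 × 0.0577 = 0.1154 mol
Q = 0.1154 × 96485 = 11130 C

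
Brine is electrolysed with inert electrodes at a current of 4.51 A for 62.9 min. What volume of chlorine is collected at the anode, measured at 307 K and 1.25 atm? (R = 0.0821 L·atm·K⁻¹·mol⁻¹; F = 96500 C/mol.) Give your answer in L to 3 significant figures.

Q = 4.51 A × 3774 s = 17020 C
n(e⁻) = Q/F = 17020/96500 = 0.1764 mol
2Cl⁻ → Cl₂ + 2e⁻, so n(Cl₂) = 0.1764 / 2 = 0.08820 mol
V = nRT/P = 0.08820 × 0.0821 × 307 / 1.25 = 1.778 L

1.78 L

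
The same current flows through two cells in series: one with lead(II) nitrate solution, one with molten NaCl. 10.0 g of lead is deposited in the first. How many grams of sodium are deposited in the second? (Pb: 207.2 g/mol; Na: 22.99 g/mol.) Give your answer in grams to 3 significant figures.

n(Pb) = 10.0 / 207.2 = 0.04826 mol
Pb²⁺ + 2e⁻ → Pb, so n(e⁻) = 2 × 0.04826 = 0.09652 mol
Since the cells are in series, n(e⁻) in the Na cell is also 0.09652 mol.
Na⁺ + e⁻ → Na, so n(Na) = 0.09652 mol
m(Na) = 0.09652 × 22.99 = 2.22 g

2.22 g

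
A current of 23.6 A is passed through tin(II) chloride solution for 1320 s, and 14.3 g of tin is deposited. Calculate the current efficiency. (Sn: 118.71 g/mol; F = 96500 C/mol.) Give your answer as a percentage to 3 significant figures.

Q = 23.6 × 1320 = 31150 C
n(e⁻) = 31150 / 96500 = 0.3228 mol
Sn²⁺ + 2e⁻ → Sn, so theoretical n(Sn) = 0.1614 mol → 19.16 g
Efficiency = 14.3 / 19.16 = 0.7463 = 74.6%

74.6%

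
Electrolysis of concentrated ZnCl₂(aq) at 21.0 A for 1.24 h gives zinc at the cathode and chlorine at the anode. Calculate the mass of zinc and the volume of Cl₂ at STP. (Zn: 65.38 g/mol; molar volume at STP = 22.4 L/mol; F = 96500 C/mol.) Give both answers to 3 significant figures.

31.8 g Zn; 10.9 L Cl₂

Q = 21.0 × 4464 = 93740 C; n(e⁻) = 93740 / 96500 = 0.9714 mol
Cathode: Zn²⁺ + 2e⁻ → Zn → n(Zn) = 0.9714/2 = 0.4857 mol → 31.8 g
Anode: 2Cl⁻ → Cl₂ + 2e⁻ → n(Cl₂) = 0.9714/2 = 0.4857 mol → 10.9 L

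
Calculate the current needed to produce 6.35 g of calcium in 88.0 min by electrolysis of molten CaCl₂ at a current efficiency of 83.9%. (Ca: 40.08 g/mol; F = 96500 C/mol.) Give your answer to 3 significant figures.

6.90 A

n(Ca) = 6.35 / 40.08 = 0.1584 mol
Ca²⁺ + 2e⁻ → Ca, so n(e⁻) = 2 × 0.1584 = 0.3168 mol
Q = 0.3168 × 96500 / 0.839 = 36440 C
I = Q / t = 36440 / 5280 s = 6.90 A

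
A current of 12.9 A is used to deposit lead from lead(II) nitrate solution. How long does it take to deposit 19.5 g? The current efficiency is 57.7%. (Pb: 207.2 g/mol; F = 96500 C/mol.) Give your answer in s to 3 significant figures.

n(Pb) = 19.5 / 207.2 = 0.09411 mol
Pb²⁺ + 2e⁻ → Pb, so n(e⁻) = 2 × 0.09411 = 0.1882 mol
Q = 0.1882 × 96500 / 0.577 = 31480 C
t = Q / I = 31480 / 12.9 = 2440 s

2440 s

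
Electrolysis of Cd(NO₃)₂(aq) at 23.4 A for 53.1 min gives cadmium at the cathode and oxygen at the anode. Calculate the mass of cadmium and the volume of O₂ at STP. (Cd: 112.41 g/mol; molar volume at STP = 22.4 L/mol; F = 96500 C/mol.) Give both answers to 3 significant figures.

43.4 g Cd; 4.33 L O₂

Q = 23.4 × 3186 = 74550 C; n(e⁻) = 74550 / 96500 = 0.7725 mol
Cathode: Cd²⁺ + 2e⁻ → Cd → n(Cd) = 0.7725/2 = 0.3863 mol → 43.4 g
Anode: 2H₂O → O₂ + 4H⁺ + 4e⁻ → n(O₂) = 0.7725/4 = 0.1931 mol → 4.33 L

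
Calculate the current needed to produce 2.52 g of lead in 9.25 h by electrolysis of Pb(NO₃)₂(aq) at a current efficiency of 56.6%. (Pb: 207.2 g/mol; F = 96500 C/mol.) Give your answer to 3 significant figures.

0.125 A

n(Pb) = 2.52 / 207.2 = 0.01216 mol
Pb²⁺ + 2e⁻ → Pb, so n(e⁻) = 2 × 0.01216 = 0.02432 mol
Q = 0.02432 × 96500 / 0.566 = 4146 C
I = Q / t = 4146 / 33300 s = 0.125 A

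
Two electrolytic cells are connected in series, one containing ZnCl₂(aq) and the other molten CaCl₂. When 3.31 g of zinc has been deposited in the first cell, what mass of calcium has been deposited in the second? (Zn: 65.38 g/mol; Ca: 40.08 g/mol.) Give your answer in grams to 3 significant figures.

n(Zn) = 3.31 / 65.38 = 0.05063 mol
Zn²⁺ + 2e⁻ → Zn, so n(e⁻) = 2 × 0.05063 = 0.1013 mol
Same current for the same time ⇒ same n(e⁻) = 0.1013 mol in both cells.
Ca²⁺ + 2e⁻ → Ca, so n(Ca) = 0.1013 / 2 = 0.05065 mol
m(Ca) = 0.05065 × 40.08 = 2.03 g

2.03 g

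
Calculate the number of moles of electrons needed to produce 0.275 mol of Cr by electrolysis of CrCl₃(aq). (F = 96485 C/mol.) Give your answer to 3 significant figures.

Cr³⁺ + 3e⁻ → Cr, so n(e⁻) = 3 × 0.275 = 0.8250 mol

0.825 mol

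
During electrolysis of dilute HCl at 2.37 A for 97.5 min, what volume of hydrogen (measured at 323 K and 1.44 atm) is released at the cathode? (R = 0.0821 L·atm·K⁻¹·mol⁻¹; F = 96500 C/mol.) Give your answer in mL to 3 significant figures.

Q = It = 2.37 × 5850 = 13860 C
Moles of electrons = 13860 / 96500 = 0.1436 mol
2H⁺ + 2e⁻ → H₂, so n(H₂) = 0.1436 / 2 = 0.07180 mol
V = nRT/P = 0.07180 × 0.0821 × 323 / 1.44 = 1.322 L
= 1320 mL

1320 mL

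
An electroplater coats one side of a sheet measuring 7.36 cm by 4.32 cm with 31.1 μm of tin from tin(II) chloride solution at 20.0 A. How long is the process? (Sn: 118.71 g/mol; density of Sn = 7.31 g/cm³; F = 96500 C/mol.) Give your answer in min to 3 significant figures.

0.979 min

Plated area = 7.36 × 4.32 = 31.80 cm²
Volume = 31.80 × 31.1×10⁻⁴ cm = 0.09890 cm³
m(Sn) = 0.09890 × 7.31 = 0.7230 g
n(Sn) = 0.7230 / 118.71 = 0.006090 mol; n(e⁻) = 2 × 0.006090 = 0.01218 mol
Q = 0.01218 × 96500 = 1175 C
t = 1175 / 20.0 = 58.75 s = 0.979 min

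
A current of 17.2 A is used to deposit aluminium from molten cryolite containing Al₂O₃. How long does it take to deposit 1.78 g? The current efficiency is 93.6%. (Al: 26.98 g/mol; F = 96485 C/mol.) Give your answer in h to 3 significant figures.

0.329 h

n(Al) = 1.78 / 26.98 = 0.06597 mol
Al³⁺ + 3e⁻ → Al, so n(e⁻) = 3 × 0.06597 = 0.1979 mol
Q = 0.1979 × 96485 / 0.936 = 20400 C
t = Q / I = 20400 / 17.2 = 1186 s = 0.329 h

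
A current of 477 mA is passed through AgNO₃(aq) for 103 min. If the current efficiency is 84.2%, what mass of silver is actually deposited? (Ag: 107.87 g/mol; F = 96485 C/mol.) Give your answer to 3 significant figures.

Q = 0.477 × 6180 = 2948 C
n(e⁻) = 2948 / 96485 = 0.03055 mol
Ag⁺ + e⁻ → Ag, so theoretical m(Ag) = 0.03055 × 107.87 = 3.295 g
Actual mass = 84.2% × 3.295 = 2.77 g

2.77 g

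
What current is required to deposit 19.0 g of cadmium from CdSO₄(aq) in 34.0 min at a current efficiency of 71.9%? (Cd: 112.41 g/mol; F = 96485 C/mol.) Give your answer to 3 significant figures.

n(Cd) = 19.0 / 112.41 = 0.1690 mol
Cd²⁺ + 2e⁻ → Cd, so n(e⁻) = 2 × 0.1690 = 0.3380 mol
Q = 0.3380 × 96485 / 0.719 = 45360 C
I = Q / t = 45360 / 2040 s = 22.2 A

22.2 A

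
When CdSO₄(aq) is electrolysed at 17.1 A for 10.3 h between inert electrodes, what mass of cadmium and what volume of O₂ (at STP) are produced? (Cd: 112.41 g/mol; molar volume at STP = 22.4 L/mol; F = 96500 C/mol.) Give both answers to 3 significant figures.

369 g Cd; 36.8 L O₂

Q = 17.1 × 37080 = 6.341×10^5 C; n(e⁻) = 6.341×10^5 / 96500 = 6.571 mol
Cathode: Cd²⁺ + 2e⁻ → Cd → n(Cd) = 6.571/2 = 3.286 mol → 369 g
Anode: 2H₂O → O₂ + 4H⁺ + 4e⁻ → n(O₂) = 6.571/4 = 1.643 mol → 36.8 L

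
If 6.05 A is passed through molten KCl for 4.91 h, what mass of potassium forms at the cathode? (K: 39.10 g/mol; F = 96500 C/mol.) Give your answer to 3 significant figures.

Q = It = 6.05 × 17676 = 1.069×10^5 C
n(e⁻) = 1.069×10^5 / 96500 = 1.108 mol
K⁺ + e⁻ → K, so n(K) = 1.108 mol
m = 1.108 × 39.10 = 43.3 g

43.3 g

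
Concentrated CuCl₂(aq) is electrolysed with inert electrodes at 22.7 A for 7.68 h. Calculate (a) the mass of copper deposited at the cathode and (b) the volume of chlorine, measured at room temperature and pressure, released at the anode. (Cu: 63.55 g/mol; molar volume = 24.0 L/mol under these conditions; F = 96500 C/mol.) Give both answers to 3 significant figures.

Q = 22.7 × 27648 = 6.276×10^5 C; n(e⁻) = 6.276×10^5 / 96500 = 6.504 mol
Cathode: Cu²⁺ + 2e⁻ → Cu → n(Cu) = 6.504/2 = 3.252 mol → 207 g
Anode: 2Cl⁻ → Cl₂ + 2e⁻ → n(Cl₂) = 6.504/2 = 3.252 mol → 78.0 L

207 g Cu; 78.0 L Cl₂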